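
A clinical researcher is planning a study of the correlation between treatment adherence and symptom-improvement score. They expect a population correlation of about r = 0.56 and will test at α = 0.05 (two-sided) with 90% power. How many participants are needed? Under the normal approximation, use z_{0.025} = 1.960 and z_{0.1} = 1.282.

n = 30

Fisher's z: C = ½·ln((1+r)/(1−r)) = ½·ln(3.5455) = 0.6328.
n = ((z_{α/2} + z_β)/C)² + 3.
(1.960 + 1.282) / 0.6328 = 3.242 / 0.6328 = 5.123.
n = 5.123² + 3 = 26.25 + 3 = 29.2.
Round up.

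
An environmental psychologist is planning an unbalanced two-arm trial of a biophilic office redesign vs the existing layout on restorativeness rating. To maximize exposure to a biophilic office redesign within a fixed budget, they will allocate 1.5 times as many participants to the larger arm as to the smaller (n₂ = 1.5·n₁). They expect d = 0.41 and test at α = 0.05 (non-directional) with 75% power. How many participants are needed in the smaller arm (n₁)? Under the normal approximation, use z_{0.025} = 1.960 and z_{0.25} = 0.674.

n₁ = 69

With allocation ratio k = n₂/n₁ = 1.5, Var(x̄₁−x̄₂) = σ²(1/n₁ + 1/(k·n₁)) = σ²·(k+1)/(k·n₁).
So n₁ = (1 + 1/k)·((z_{α/2} + z_β)/d)² = 1.667 × (2.634/0.41)².
n₁ = 1.667 × 41.27 = 68.8.
Round up: n₁ = 69, giving n₂ = ⌈1.5 × 69⌉ = ⌈103.5⌉ = 104.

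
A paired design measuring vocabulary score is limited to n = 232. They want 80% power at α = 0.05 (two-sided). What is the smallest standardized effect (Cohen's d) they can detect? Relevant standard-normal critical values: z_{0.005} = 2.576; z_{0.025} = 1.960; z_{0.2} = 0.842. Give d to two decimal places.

d_min ≈ 0.18

For a single sample (or paired design) of n = 232: d_min = (z_{α/2} + z_β)/√n.
z-sum = 1.960 + 0.842 = 2.802.
d_min = 2.802 / √232 = 2.802 / 15.232 = 0.184.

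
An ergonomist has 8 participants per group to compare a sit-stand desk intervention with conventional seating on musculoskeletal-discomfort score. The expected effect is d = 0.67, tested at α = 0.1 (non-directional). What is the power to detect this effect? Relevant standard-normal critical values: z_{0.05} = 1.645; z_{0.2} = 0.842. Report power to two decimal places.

For two equal groups, power = Φ(d·√(n/2) − z_{α/2}).
d·√(n/2) = 0.67 × √(8/2) = 0.67 × 2.000 = 1.340.
z_β = 1.340 − 1.645 = -0.305.
Power = Φ(-0.305) = 0.380.

power ≈ 0.38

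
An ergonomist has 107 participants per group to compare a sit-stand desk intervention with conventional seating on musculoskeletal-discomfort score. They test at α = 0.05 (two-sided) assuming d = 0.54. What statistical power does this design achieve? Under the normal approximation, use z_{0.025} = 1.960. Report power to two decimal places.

power ≈ 0.98

For two equal groups, power = Φ(d·√(n/2) − z_{α/2}).
d·√(n/2) = 0.54 × √(107/2) = 0.54 × 7.314 = 3.950.
z_β = 3.950 − 1.960 = 1.990.
Power = Φ(1.990) = 0.977.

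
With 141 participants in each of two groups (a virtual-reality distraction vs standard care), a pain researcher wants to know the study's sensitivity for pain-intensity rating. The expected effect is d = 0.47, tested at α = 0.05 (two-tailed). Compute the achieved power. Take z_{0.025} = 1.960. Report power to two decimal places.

For two equal groups, power = Φ(d·√(n/2) − z_{α/2}).
d·√(n/2) = 0.47 × √(141/2) = 0.47 × 8.396 = 3.946.
z_β = 3.946 − 1.960 = 1.986.
Power = Φ(1.986) = 0.977.

power ≈ 0.98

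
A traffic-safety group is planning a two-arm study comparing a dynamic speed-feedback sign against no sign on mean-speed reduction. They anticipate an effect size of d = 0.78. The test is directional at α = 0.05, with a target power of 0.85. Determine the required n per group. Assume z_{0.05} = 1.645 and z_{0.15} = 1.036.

For two independent groups with equal n: n = 2·((z_{α} + z_β) / d)².
z_{α} + z_β = 1.645 + 1.036 = 2.681.
n = 2 × (2.681 / 0.78)² = 2 × 3.437² = 2 × 11.81 = 23.6.
Round up to the next whole participant.

n = 24 per group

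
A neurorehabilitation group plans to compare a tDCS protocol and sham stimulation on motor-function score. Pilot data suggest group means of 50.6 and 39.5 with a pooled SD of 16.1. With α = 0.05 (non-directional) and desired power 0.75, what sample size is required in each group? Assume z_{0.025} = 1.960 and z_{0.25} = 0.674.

n = 30 per group

Cohen's d = |M₁ − M₂| / SD_pooled = |50.6 − 39.5| / 16.1 = 11.1 / 16.1 = 0.689.
For two independent groups with equal n: n = 2·((z_{α/2} + z_β) / d)².
z_{α/2} + z_β = 1.960 + 0.674 = 2.634.
n = 2 × (2.634 / 0.689)² = 2 × 3.823² = 2 × 14.61 = 29.2.
Round up to the next whole participant.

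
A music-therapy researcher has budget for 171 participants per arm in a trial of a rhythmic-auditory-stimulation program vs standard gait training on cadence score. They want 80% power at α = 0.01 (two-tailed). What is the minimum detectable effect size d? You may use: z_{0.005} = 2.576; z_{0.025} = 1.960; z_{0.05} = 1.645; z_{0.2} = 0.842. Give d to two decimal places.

For two independent groups of n = 171 each: d_min = (z_{α/2} + z_β)·√(2/n).
z-sum = 2.576 + 0.842 = 3.418.
d_min = 3.418 × √(2/171) = 3.418 × 0.1081 = 0.370.

d_min ≈ 0.37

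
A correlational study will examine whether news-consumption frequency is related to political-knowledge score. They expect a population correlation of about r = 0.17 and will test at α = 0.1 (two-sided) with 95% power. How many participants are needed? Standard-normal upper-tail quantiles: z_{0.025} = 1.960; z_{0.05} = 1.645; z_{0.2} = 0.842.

n = 371

Fisher's z: C = ½·ln((1+r)/(1−r)) = ½·ln(1.4096) = 0.1717.
n = ((z_{α/2} + z_β)/C)² + 3.
(1.645 + 1.645) / 0.1717 = 3.290 / 0.1717 = 19.161.
n = 19.161² + 3 = 367.16 + 3 = 370.2.
Round up.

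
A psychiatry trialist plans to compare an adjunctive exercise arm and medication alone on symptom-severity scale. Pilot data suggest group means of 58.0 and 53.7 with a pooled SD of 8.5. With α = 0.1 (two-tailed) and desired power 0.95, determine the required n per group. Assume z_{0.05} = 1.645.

n = 85 per group

Cohen's d = |M₁ − M₂| / SD_pooled = |58.0 − 53.7| / 8.5 = 4.3 / 8.5 = 0.506.
For two independent groups with equal n: n = 2·((z_{α/2} + z_β) / d)².
z_{α/2} + z_β = 1.645 + 1.645 = 3.290.
n = 2 × (3.290 / 0.506)² = 2 × 6.502² = 2 × 42.28 = 84.6.
Round up to the next whole participant.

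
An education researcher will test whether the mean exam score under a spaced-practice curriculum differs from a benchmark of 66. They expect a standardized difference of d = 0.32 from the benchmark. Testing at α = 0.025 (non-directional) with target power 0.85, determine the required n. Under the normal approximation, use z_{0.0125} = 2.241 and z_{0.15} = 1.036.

n = 105

For a one-sample test: n = ((z_{α/2} + z_β) / d)².
z_{α/2} + z_β = 2.241 + 1.036 = 3.277.
n = (3.277 / 0.32)² = 10.241² = 104.87.
Round up.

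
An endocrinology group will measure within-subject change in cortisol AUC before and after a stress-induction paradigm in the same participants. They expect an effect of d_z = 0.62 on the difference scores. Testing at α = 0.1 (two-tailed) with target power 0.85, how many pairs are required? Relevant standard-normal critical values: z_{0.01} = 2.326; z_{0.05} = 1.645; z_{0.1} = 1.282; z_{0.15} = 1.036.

For a paired (one-sample on differences) test: n = ((z_{α/2} + z_β) / d)².
z_{α/2} + z_β = 1.645 + 1.036 = 2.681.
n = (2.681 / 0.62)² = 4.324² = 18.70.
Round up.

n = 19 pairs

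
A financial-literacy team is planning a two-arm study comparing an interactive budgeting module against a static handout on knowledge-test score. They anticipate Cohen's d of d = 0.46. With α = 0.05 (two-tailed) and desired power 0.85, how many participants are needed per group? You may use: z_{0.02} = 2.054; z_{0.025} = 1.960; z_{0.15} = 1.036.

n = 85 per group

For two independent groups with equal n: n = 2·((z_{α/2} + z_β) / d)².
z_{α/2} + z_β = 1.960 + 1.036 = 2.996.
n = 2 × (2.996 / 0.46)² = 2 × 6.513² = 2 × 42.42 = 84.8.
Round up to the next whole participant.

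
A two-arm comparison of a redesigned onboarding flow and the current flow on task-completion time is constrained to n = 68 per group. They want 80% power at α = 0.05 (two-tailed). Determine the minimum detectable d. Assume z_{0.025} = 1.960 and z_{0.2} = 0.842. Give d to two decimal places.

For two independent groups of n = 68 each: d_min = (z_{α/2} + z_β)·√(2/n).
z-sum = 1.960 + 0.842 = 2.802.
d_min = 2.802 × √(2/68) = 2.802 × 0.1715 = 0.481.

d_min ≈ 0.48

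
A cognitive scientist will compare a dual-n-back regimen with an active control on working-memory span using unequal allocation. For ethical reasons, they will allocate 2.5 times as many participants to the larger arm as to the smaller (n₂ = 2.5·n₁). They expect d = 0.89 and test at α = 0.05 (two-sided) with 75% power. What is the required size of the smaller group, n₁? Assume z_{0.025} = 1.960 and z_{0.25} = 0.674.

With allocation ratio k = n₂/n₁ = 2.5, Var(x̄₁−x̄₂) = σ²(1/n₁ + 1/(k·n₁)) = σ²·(k+1)/(k·n₁).
So n₁ = (1 + 1/k)·((z_{α/2} + z_β)/d)² = 1.400 × (2.634/0.89)².
n₁ = 1.400 × 8.76 = 12.3.
Round up: n₁ = 13, giving n₂ = ⌈2.5 × 13⌉ = ⌈32.5⌉ = 33.

n₁ = 13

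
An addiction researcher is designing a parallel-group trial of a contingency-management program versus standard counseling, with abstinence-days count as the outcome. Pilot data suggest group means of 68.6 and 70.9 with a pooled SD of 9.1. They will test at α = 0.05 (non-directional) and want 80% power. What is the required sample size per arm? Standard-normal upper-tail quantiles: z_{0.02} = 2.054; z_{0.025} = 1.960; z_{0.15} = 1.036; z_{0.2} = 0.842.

n = 246 per group

Cohen's d = |M₁ − M₂| / SD_pooled = |68.6 − 70.9| / 9.1 = 2.3 / 9.1 = 0.253.
For two independent groups with equal n: n = 2·((z_{α/2} + z_β) / d)².
z_{α/2} + z_β = 1.960 + 0.842 = 2.802.
n = 2 × (2.802 / 0.253)² = 2 × 11.075² = 2 × 122.66 = 245.3.
Round up to the next whole participant.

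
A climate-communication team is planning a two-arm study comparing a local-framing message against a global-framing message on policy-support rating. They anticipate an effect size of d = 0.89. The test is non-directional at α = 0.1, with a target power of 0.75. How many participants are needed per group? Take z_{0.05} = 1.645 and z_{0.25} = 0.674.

n = 14 per group

For two independent groups with equal n: n = 2·((z_{α/2} + z_β) / d)².
z_{α/2} + z_β = 1.645 + 0.674 = 2.319.
n = 2 × (2.319 / 0.89)² = 2 × 2.606² = 2 × 6.79 = 13.6.
Round up to the next whole participant.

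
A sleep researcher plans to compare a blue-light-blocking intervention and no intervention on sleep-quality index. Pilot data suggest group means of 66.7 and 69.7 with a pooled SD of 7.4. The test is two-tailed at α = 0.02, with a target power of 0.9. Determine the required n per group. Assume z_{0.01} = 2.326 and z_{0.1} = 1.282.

n = 159 per group

Cohen's d = |M₁ − M₂| / SD_pooled = |66.7 − 69.7| / 7.4 = 3.0 / 7.4 = 0.405.
For two independent groups with equal n: n = 2·((z_{α/2} + z_β) / d)².
z_{α/2} + z_β = 2.326 + 1.282 = 3.608.
n = 2 × (3.608 / 0.405)² = 2 × 8.909² = 2 × 79.36 = 158.7.
Round up to the next whole participant.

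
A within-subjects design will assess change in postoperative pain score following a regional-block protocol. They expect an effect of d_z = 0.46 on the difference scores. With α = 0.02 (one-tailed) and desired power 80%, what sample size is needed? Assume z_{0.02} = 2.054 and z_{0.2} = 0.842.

For a paired (one-sample on differences) test: n = ((z_{α} + z_β) / d)².
z_{α} + z_β = 2.054 + 0.842 = 2.896.
n = (2.896 / 0.46)² = 6.296² = 39.64.
Round up.

n = 40 pairs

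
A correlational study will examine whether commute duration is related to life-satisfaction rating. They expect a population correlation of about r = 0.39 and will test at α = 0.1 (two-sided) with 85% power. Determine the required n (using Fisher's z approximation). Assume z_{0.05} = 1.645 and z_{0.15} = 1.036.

n = 46

Fisher's z: C = ½·ln((1+r)/(1−r)) = ½·ln(2.2787) = 0.4118.
n = ((z_{α/2} + z_β)/C)² + 3.
(1.645 + 1.036) / 0.4118 = 2.681 / 0.4118 = 6.510.
n = 6.510² + 3 = 42.39 + 3 = 45.4.
Round up.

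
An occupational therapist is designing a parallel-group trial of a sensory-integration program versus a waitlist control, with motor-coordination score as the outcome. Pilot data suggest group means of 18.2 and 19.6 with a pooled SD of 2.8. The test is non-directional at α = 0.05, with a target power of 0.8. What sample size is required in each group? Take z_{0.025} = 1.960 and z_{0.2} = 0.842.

Cohen's d = |M₁ − M₂| / SD_pooled = |18.2 − 19.6| / 2.8 = 1.4 / 2.8 = 0.500.
For two independent groups with equal n: n = 2·((z_{α/2} + z_β) / d)².
z_{α/2} + z_β = 1.960 + 0.842 = 2.802.
n = 2 × (2.802 / 0.500)² = 2 × 5.604² = 2 × 31.40 = 62.8.
Round up to the next whole participant.

n = 63 per group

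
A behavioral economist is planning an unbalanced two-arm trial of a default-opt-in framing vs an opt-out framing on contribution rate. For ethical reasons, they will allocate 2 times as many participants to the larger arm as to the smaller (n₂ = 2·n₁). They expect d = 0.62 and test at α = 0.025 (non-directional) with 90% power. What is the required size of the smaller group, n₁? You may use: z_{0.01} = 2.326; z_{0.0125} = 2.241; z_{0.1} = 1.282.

With allocation ratio k = n₂/n₁ = 2, Var(x̄₁−x̄₂) = σ²(1/n₁ + 1/(k·n₁)) = σ²·(k+1)/(k·n₁).
So n₁ = (1 + 1/k)·((z_{α/2} + z_β)/d)² = 1.500 × (3.523/0.62)².
n₁ = 1.500 × 32.29 = 48.4.
Round up: n₁ = 49, giving n₂ = 2 × 49 = 98.

n₁ = 49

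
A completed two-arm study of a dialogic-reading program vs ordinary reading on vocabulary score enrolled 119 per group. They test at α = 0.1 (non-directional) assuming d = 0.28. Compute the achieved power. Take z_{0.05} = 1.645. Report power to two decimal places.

power ≈ 0.70

For two equal groups, power = Φ(d·√(n/2) − z_{α/2}).
d·√(n/2) = 0.28 × √(119/2) = 0.28 × 7.714 = 2.160.
z_β = 2.160 − 1.645 = 0.515.
Power = Φ(0.515) = 0.697.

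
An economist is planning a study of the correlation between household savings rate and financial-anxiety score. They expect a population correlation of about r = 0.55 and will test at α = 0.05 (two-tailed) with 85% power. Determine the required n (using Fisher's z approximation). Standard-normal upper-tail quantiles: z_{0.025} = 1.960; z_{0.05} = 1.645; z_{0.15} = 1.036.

n = 27

Fisher's z: C = ½·ln((1+r)/(1−r)) = ½·ln(3.4444) = 0.6184.
n = ((z_{α/2} + z_β)/C)² + 3.
(1.960 + 1.036) / 0.6184 = 2.996 / 0.6184 = 4.845.
n = 4.845² + 3 = 23.47 + 3 = 26.5.
Round up.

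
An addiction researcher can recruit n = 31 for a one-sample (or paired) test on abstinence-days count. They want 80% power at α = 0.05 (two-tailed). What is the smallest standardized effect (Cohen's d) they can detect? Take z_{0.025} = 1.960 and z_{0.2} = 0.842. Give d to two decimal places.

d_min ≈ 0.50

For a single sample (or paired design) of n = 31: d_min = (z_{α/2} + z_β)/√n.
z-sum = 1.960 + 0.842 = 2.802.
d_min = 2.802 / √31 = 2.802 / 5.568 = 0.503.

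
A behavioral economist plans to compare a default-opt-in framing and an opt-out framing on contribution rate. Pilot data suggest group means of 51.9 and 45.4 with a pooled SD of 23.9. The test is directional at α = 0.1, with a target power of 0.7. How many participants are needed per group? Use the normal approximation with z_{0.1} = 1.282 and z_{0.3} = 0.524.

Cohen's d = |M₁ − M₂| / SD_pooled = |51.9 − 45.4| / 23.9 = 6.5 / 23.9 = 0.272.
For two independent groups with equal n: n = 2·((z_{α} + z_β) / d)².
z_{α} + z_β = 1.282 + 0.524 = 1.806.
n = 2 × (1.806 / 0.272)² = 2 × 6.640² = 2 × 44.09 = 88.2.
Round up to the next whole participant.

n = 89 per group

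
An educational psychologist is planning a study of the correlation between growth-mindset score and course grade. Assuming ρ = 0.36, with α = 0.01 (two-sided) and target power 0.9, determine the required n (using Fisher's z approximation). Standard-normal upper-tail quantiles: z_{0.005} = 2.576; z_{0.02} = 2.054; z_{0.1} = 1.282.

n = 108

Fisher's z: C = ½·ln((1+r)/(1−r)) = ½·ln(2.1250) = 0.3769.
n = ((z_{α/2} + z_β)/C)² + 3.
(2.576 + 1.282) / 0.3769 = 3.858 / 0.3769 = 10.236.
n = 10.236² + 3 = 104.78 + 3 = 107.8.
Round up.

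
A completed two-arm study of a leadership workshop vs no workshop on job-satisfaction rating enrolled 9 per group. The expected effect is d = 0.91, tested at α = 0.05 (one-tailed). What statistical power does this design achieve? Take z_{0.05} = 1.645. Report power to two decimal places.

power ≈ 0.61

For two equal groups, power = Φ(d·√(n/2) − z_{α}).
d·√(n/2) = 0.91 × √(9/2) = 0.91 × 2.121 = 1.930.
z_β = 1.930 − 1.645 = 0.285.
Power = Φ(0.285) = 0.612.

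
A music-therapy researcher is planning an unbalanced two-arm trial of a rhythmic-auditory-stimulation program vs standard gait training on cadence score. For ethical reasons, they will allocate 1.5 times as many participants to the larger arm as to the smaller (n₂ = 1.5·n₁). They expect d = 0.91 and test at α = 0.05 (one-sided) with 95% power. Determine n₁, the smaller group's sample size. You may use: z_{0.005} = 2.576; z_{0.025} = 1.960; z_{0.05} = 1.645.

n₁ = 22

With allocation ratio k = n₂/n₁ = 1.5, Var(x̄₁−x̄₂) = σ²(1/n₁ + 1/(k·n₁)) = σ²·(k+1)/(k·n₁).
So n₁ = (1 + 1/k)·((z_{α} + z_β)/d)² = 1.667 × (3.290/0.91)².
n₁ = 1.667 × 13.07 = 21.8.
Round up: n₁ = 22, giving n₂ = 1.5 × 22 = 33.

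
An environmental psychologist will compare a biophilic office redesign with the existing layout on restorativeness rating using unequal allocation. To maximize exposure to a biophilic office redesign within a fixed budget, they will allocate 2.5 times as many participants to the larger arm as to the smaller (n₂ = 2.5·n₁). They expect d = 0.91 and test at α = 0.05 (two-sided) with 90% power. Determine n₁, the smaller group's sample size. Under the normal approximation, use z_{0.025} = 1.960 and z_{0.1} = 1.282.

With allocation ratio k = n₂/n₁ = 2.5, Var(x̄₁−x̄₂) = σ²(1/n₁ + 1/(k·n₁)) = σ²·(k+1)/(k·n₁).
So n₁ = (1 + 1/k)·((z_{α/2} + z_β)/d)² = 1.400 × (3.242/0.91)².
n₁ = 1.400 × 12.69 = 17.8.
Round up: n₁ = 18, giving n₂ = 2.5 × 18 = 45.

n₁ = 18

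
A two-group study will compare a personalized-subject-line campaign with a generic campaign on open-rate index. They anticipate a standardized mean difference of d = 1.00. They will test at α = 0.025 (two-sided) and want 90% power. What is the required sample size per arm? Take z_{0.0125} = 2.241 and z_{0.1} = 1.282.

n = 25 per group

For two independent groups with equal n: n = 2·((z_{α/2} + z_β) / d)².
z_{α/2} + z_β = 2.241 + 1.282 = 3.523.
n = 2 × (3.523 / 1.00)² = 2 × 3.523² = 2 × 12.41 = 24.8.
Round up to the next whole participant.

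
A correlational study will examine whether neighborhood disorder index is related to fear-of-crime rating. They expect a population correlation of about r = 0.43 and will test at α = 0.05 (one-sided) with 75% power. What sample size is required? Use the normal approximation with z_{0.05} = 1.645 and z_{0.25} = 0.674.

n = 29

Fisher's z: C = ½·ln((1+r)/(1−r)) = ½·ln(2.5088) = 0.4599.
n = ((z_{α} + z_β)/C)² + 3.
(1.645 + 0.674) / 0.4599 = 2.319 / 0.4599 = 5.042.
n = 5.042² + 3 = 25.43 + 3 = 28.4.
Round up.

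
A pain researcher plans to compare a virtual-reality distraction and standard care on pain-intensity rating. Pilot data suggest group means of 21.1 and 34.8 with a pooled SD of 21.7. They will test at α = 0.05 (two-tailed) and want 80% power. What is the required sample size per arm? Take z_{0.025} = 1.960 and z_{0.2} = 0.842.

n = 40 per group

Cohen's d = |M₁ − M₂| / SD_pooled = |21.1 − 34.8| / 21.7 = 13.7 / 21.7 = 0.631.
For two independent groups with equal n: n = 2·((z_{α/2} + z_β) / d)².
z_{α/2} + z_β = 1.960 + 0.842 = 2.802.
n = 2 × (2.802 / 0.631)² = 2 × 4.441² = 2 × 19.72 = 39.4.
Round up to the next whole participant.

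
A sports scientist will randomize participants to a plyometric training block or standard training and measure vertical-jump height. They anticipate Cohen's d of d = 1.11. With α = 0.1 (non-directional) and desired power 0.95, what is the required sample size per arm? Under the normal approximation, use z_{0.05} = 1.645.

For two independent groups with equal n: n = 2·((z_{α/2} + z_β) / d)².
z_{α/2} + z_β = 1.645 + 1.645 = 3.290.
n = 2 × (3.290 / 1.11)² = 2 × 2.964² = 2 × 8.79 = 17.6.
Round up to the next whole participant.

n = 18 per group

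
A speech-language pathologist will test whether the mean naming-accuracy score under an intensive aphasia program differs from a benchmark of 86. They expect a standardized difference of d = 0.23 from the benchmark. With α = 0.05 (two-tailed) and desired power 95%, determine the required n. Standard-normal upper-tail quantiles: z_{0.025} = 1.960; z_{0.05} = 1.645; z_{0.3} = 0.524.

n = 246

For a one-sample test: n = ((z_{α/2} + z_β) / d)².
z_{α/2} + z_β = 1.960 + 1.645 = 3.605.
n = (3.605 / 0.23)² = 15.674² = 245.67.
Round up.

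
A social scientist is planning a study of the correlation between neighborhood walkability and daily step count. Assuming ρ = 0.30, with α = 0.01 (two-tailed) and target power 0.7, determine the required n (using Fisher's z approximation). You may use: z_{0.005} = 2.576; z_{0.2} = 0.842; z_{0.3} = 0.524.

n = 104

Fisher's z: C = ½·ln((1+r)/(1−r)) = ½·ln(1.8571) = 0.3095.
n = ((z_{α/2} + z_β)/C)² + 3.
(2.576 + 0.524) / 0.3095 = 3.100 / 0.3095 = 10.016.
n = 10.016² + 3 = 100.32 + 3 = 103.3.
Round up.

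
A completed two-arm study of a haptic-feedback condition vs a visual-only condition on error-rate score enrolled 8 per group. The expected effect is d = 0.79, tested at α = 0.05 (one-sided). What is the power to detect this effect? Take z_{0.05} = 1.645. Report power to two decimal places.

For two equal groups, power = Φ(d·√(n/2) − z_{α}).
d·√(n/2) = 0.79 × √(8/2) = 0.79 × 2.000 = 1.580.
z_β = 1.580 − 1.645 = -0.065.
Power = Φ(-0.065) = 0.474.

power ≈ 0.47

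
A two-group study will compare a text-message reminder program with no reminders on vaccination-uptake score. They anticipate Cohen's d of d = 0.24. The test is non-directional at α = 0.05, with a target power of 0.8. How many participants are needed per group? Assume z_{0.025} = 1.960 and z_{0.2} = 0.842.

n = 273 per group

For two independent groups with equal n: n = 2·((z_{α/2} + z_β) / d)².
z_{α/2} + z_β = 1.960 + 0.842 = 2.802.
n = 2 × (2.802 / 0.24)² = 2 × 11.675² = 2 × 136.31 = 272.6.
Round up to the next whole participant.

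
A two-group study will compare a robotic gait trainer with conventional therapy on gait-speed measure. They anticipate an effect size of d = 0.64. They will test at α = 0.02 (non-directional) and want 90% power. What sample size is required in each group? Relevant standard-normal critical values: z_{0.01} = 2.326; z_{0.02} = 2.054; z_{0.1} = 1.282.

n = 64 per group

For two independent groups with equal n: n = 2·((z_{α/2} + z_β) / d)².
z_{α/2} + z_β = 2.326 + 1.282 = 3.608.
n = 2 × (3.608 / 0.64)² = 2 × 5.638² = 2 × 31.78 = 63.6.
Round up to the next whole participant.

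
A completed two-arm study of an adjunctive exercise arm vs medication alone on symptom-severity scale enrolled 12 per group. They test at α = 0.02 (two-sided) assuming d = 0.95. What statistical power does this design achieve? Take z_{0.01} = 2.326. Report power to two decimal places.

power ≈ 0.50

For two equal groups, power = Φ(d·√(n/2) − z_{α/2}).
d·√(n/2) = 0.95 × √(12/2) = 0.95 × 2.449 = 2.327.
z_β = 2.327 − 2.326 = 0.001.
Power = Φ(0.001) = 0.500.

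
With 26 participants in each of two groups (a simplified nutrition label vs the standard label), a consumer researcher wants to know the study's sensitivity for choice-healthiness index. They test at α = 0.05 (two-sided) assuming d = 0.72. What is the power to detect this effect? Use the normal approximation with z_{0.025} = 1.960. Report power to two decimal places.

power ≈ 0.74

For two equal groups, power = Φ(d·√(n/2) − z_{α/2}).
d·√(n/2) = 0.72 × √(26/2) = 0.72 × 3.606 = 2.596.
z_β = 2.596 − 1.960 = 0.636.
Power = Φ(0.636) = 0.738.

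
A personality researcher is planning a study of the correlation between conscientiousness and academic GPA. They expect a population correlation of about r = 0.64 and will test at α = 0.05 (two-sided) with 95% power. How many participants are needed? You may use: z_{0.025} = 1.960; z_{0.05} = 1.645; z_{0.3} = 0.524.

n = 26

Fisher's z: C = ½·ln((1+r)/(1−r)) = ½·ln(4.5556) = 0.7582.
n = ((z_{α/2} + z_β)/C)² + 3.
(1.960 + 1.645) / 0.7582 = 3.605 / 0.7582 = 4.755.
n = 4.755² + 3 = 22.61 + 3 = 25.6.
Round up.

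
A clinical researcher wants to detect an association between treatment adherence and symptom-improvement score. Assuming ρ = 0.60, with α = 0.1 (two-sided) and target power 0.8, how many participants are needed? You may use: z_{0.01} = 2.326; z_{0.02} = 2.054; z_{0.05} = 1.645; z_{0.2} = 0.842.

Fisher's z: C = ½·ln((1+r)/(1−r)) = ½·ln(4.0000) = 0.6931.
n = ((z_{α/2} + z_β)/C)² + 3.
(1.645 + 0.842) / 0.6931 = 2.487 / 0.6931 = 3.588.
n = 3.588² + 3 = 12.88 + 3 = 15.9.
Round up.

n = 16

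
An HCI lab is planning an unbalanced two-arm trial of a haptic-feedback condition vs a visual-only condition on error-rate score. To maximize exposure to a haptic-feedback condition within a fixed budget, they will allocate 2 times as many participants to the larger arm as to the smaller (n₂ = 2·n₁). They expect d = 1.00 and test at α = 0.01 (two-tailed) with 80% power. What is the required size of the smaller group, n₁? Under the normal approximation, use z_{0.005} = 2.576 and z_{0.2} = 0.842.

n₁ = 18

With allocation ratio k = n₂/n₁ = 2, Var(x̄₁−x̄₂) = σ²(1/n₁ + 1/(k·n₁)) = σ²·(k+1)/(k·n₁).
So n₁ = (1 + 1/k)·((z_{α/2} + z_β)/d)² = 1.500 × (3.418/1.00)².
n₁ = 1.500 × 11.68 = 17.5.
Round up: n₁ = 18, giving n₂ = 2 × 18 = 36.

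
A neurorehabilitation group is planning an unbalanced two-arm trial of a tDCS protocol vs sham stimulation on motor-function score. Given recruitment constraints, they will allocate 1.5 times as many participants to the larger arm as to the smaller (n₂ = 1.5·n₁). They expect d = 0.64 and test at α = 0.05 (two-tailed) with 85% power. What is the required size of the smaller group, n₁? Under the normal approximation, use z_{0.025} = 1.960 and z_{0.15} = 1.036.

n₁ = 37

With allocation ratio k = n₂/n₁ = 1.5, Var(x̄₁−x̄₂) = σ²(1/n₁ + 1/(k·n₁)) = σ²·(k+1)/(k·n₁).
So n₁ = (1 + 1/k)·((z_{α/2} + z_β)/d)² = 1.667 × (2.996/0.64)².
n₁ = 1.667 × 21.91 = 36.5.
Round up: n₁ = 37, giving n₂ = ⌈1.5 × 37⌉ = ⌈55.5⌉ = 56.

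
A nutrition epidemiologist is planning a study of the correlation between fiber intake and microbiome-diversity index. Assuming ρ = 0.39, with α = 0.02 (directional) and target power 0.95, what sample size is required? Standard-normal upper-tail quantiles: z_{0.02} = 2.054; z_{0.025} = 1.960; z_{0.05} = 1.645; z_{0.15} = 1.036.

Fisher's z: C = ½·ln((1+r)/(1−r)) = ½·ln(2.2787) = 0.4118.
n = ((z_{α} + z_β)/C)² + 3.
(2.054 + 1.645) / 0.4118 = 3.699 / 0.4118 = 8.983.
n = 8.983² + 3 = 80.69 + 3 = 83.7.
Round up.

n = 84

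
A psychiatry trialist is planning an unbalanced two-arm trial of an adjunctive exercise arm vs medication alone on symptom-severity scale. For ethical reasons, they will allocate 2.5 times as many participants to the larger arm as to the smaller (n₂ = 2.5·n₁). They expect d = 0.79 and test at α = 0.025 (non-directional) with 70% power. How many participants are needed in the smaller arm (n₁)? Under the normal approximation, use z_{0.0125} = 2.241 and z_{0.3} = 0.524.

n₁ = 18

With allocation ratio k = n₂/n₁ = 2.5, Var(x̄₁−x̄₂) = σ²(1/n₁ + 1/(k·n₁)) = σ²·(k+1)/(k·n₁).
So n₁ = (1 + 1/k)·((z_{α/2} + z_β)/d)² = 1.400 × (2.765/0.79)².
n₁ = 1.400 × 12.25 = 17.1.
Round up: n₁ = 18, giving n₂ = 2.5 × 18 = 45.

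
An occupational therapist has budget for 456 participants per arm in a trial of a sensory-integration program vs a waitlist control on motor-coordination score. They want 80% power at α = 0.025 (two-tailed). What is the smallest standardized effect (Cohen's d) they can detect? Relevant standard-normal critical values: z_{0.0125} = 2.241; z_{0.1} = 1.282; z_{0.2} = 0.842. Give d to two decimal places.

For two independent groups of n = 456 each: d_min = (z_{α/2} + z_β)·√(2/n).
z-sum = 2.241 + 0.842 = 3.083.
d_min = 3.083 × √(2/456) = 3.083 × 0.0662 = 0.204.

d_min ≈ 0.20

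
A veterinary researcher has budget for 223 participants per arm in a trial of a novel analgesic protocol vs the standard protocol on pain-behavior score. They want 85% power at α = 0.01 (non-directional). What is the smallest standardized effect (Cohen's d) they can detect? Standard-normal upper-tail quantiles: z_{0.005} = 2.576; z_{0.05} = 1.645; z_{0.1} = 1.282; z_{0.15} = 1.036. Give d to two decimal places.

d_min ≈ 0.34

For two independent groups of n = 223 each: d_min = (z_{α/2} + z_β)·√(2/n).
z-sum = 2.576 + 1.036 = 3.612.
d_min = 3.612 × √(2/223) = 3.612 × 0.0947 = 0.342.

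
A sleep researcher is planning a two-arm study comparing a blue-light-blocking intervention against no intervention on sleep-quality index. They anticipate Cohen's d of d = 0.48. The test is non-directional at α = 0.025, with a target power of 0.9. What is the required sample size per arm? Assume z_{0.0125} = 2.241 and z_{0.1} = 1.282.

For two independent groups with equal n: n = 2·((z_{α/2} + z_β) / d)².
z_{α/2} + z_β = 2.241 + 1.282 = 3.523.
n = 2 × (3.523 / 0.48)² = 2 × 7.340² = 2 × 53.87 = 107.7.
Round up to the next whole participant.

n = 108 per group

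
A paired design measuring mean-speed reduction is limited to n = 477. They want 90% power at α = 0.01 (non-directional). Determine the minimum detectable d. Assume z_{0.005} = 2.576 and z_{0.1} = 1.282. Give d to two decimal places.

d_min ≈ 0.18

For a single sample (or paired design) of n = 477: d_min = (z_{α/2} + z_β)/√n.
z-sum = 2.576 + 1.282 = 3.858.
d_min = 3.858 / √477 = 3.858 / 21.840 = 0.177.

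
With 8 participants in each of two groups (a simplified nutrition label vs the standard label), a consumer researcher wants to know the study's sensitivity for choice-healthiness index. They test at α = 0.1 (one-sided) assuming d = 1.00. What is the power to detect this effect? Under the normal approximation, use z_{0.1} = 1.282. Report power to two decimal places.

power ≈ 0.76

For two equal groups, power = Φ(d·√(n/2) − z_{α}).
d·√(n/2) = 1.00 × √(8/2) = 1.00 × 2.000 = 2.000.
z_β = 2.000 − 1.282 = 0.718.
Power = Φ(0.718) = 0.764.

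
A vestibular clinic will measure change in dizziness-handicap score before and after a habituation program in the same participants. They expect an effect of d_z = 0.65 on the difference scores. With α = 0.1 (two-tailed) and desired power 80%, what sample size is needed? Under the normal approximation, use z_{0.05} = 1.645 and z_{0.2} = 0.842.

n = 15 pairs

For a paired (one-sample on differences) test: n = ((z_{α/2} + z_β) / d)².
z_{α/2} + z_β = 1.645 + 0.842 = 2.487.
n = (2.487 / 0.65)² = 3.826² = 14.64.
Round up.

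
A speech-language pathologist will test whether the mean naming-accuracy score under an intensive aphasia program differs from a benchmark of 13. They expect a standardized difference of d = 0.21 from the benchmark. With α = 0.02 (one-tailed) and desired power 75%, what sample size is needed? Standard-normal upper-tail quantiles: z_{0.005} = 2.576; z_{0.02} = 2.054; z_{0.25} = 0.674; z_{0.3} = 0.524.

For a one-sample test: n = ((z_{α} + z_β) / d)².
z_{α} + z_β = 2.054 + 0.674 = 2.728.
n = (2.728 / 0.21)² = 12.990² = 168.75.
Round up.

n = 169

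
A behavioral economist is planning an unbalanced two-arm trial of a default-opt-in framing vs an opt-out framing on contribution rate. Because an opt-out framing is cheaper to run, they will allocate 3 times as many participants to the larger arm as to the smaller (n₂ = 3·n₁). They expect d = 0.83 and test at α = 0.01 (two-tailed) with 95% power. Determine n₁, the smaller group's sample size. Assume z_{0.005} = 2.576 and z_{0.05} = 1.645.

With allocation ratio k = n₂/n₁ = 3, Var(x̄₁−x̄₂) = σ²(1/n₁ + 1/(k·n₁)) = σ²·(k+1)/(k·n₁).
So n₁ = (1 + 1/k)·((z_{α/2} + z_β)/d)² = 1.333 × (4.221/0.83)².
n₁ = 1.333 × 25.86 = 34.5.
Round up: n₁ = 35, giving n₂ = 3 × 35 = 105.

n₁ = 35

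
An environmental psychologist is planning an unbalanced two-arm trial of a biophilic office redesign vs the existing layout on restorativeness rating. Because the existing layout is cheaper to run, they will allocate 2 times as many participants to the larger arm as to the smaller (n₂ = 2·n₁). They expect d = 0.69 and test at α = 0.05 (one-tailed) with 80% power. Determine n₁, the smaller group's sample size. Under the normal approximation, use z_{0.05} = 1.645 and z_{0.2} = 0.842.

With allocation ratio k = n₂/n₁ = 2, Var(x̄₁−x̄₂) = σ²(1/n₁ + 1/(k·n₁)) = σ²·(k+1)/(k·n₁).
So n₁ = (1 + 1/k)·((z_{α} + z_β)/d)² = 1.500 × (2.487/0.69)².
n₁ = 1.500 × 12.99 = 19.5.
Round up: n₁ = 20, giving n₂ = 2 × 20 = 40.

n₁ = 20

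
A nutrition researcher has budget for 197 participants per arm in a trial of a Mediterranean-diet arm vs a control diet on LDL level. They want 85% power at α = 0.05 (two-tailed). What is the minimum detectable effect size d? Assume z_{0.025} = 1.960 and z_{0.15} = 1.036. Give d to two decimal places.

For two independent groups of n = 197 each: d_min = (z_{α/2} + z_β)·√(2/n).
z-sum = 1.960 + 1.036 = 2.996.
d_min = 2.996 × √(2/197) = 2.996 × 0.1008 = 0.302.

d_min ≈ 0.30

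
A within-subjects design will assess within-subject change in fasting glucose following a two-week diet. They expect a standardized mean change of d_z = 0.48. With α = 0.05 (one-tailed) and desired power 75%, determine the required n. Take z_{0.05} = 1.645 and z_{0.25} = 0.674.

For a paired (one-sample on differences) test: n = ((z_{α} + z_β) / d)².
z_{α} + z_β = 1.645 + 0.674 = 2.319.
n = (2.319 / 0.48)² = 4.831² = 23.34.
Round up.

n = 24 pairs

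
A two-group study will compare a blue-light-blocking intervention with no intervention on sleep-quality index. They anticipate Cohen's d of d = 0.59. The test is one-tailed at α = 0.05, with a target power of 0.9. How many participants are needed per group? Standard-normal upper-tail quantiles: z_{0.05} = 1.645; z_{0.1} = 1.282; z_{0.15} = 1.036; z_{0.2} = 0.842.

n = 50 per group

For two independent groups with equal n: n = 2·((z_{α} + z_β) / d)².
z_{α} + z_β = 1.645 + 1.282 = 2.927.
n = 2 × (2.927 / 0.59)² = 2 × 4.961² = 2 × 24.61 = 49.2.
Round up to the next whole participant.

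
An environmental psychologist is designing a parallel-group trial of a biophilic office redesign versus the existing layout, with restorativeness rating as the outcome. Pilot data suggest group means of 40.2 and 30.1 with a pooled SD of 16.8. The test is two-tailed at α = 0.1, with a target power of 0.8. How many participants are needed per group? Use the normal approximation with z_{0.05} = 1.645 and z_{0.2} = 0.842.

Cohen's d = |M₁ − M₂| / SD_pooled = |40.2 − 30.1| / 16.8 = 10.1 / 16.8 = 0.601.
For two independent groups with equal n: n = 2·((z_{α/2} + z_β) / d)².
z_{α/2} + z_β = 1.645 + 0.842 = 2.487.
n = 2 × (2.487 / 0.601)² = 2 × 4.138² = 2 × 17.12 = 34.2.
Round up to the next whole participant.

n = 35 per group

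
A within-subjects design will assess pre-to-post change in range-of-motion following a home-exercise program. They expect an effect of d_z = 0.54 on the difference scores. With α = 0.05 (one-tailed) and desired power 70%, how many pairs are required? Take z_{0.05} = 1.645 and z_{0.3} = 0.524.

n = 17 pairs

For a paired (one-sample on differences) test: n = ((z_{α} + z_β) / d)².
z_{α} + z_β = 1.645 + 0.524 = 2.169.
n = (2.169 / 0.54)² = 4.017² = 16.13.
Round up.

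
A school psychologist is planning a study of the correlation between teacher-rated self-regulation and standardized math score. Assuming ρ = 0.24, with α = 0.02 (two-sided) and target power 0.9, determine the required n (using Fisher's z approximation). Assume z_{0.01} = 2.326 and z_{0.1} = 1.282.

n = 221

Fisher's z: C = ½·ln((1+r)/(1−r)) = ½·ln(1.6316) = 0.2448.
n = ((z_{α/2} + z_β)/C)² + 3.
(2.326 + 1.282) / 0.2448 = 3.608 / 0.2448 = 14.739.
n = 14.739² + 3 = 217.23 + 3 = 220.2.
Round up.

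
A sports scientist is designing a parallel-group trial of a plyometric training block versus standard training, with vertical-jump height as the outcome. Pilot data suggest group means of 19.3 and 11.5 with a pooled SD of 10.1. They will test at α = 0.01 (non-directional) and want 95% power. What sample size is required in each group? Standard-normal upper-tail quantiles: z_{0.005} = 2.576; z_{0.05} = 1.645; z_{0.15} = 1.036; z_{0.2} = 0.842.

n = 60 per group

Cohen's d = |M₁ − M₂| / SD_pooled = |19.3 − 11.5| / 10.1 = 7.8 / 10.1 = 0.772.
For two independent groups with equal n: n = 2·((z_{α/2} + z_β) / d)².
z_{α/2} + z_β = 2.576 + 1.645 = 4.221.
n = 2 × (4.221 / 0.772)² = 2 × 5.468² = 2 × 29.89 = 59.8.
Round up to the next whole participant.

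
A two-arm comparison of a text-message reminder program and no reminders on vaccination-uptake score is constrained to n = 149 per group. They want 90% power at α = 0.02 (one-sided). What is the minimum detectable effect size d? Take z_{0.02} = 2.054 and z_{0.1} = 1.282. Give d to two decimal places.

d_min ≈ 0.39

For two independent groups of n = 149 each: d_min = (z_{α} + z_β)·√(2/n).
z-sum = 2.054 + 1.282 = 3.336.
d_min = 3.336 × √(2/149) = 3.336 × 0.1159 = 0.386.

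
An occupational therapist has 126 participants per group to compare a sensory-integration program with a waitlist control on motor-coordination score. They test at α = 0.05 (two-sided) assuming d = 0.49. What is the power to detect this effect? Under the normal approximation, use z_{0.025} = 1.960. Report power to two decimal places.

For two equal groups, power = Φ(d·√(n/2) − z_{α/2}).
d·√(n/2) = 0.49 × √(126/2) = 0.49 × 7.937 = 3.889.
z_β = 3.889 − 1.960 = 1.929.
Power = Φ(1.929) = 0.973.

power ≈ 0.97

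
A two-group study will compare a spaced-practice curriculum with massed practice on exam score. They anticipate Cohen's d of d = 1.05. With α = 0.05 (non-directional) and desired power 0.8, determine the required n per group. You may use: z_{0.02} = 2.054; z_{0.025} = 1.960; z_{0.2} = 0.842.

n = 15 per group

For two independent groups with equal n: n = 2·((z_{α/2} + z_β) / d)².
z_{α/2} + z_β = 1.960 + 0.842 = 2.802.
n = 2 × (2.802 / 1.05)² = 2 × 2.669² = 2 × 7.12 = 14.2.
Round up to the next whole participant.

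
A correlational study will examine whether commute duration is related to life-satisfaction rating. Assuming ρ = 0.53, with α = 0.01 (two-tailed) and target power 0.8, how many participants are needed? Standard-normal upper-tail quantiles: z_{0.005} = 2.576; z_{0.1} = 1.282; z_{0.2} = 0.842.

Fisher's z: C = ½·ln((1+r)/(1−r)) = ½·ln(3.2553) = 0.5901.
n = ((z_{α/2} + z_β)/C)² + 3.
(2.576 + 0.842) / 0.5901 = 3.418 / 0.5901 = 5.792.
n = 5.792² + 3 = 33.55 + 3 = 36.6.
Round up.

n = 37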